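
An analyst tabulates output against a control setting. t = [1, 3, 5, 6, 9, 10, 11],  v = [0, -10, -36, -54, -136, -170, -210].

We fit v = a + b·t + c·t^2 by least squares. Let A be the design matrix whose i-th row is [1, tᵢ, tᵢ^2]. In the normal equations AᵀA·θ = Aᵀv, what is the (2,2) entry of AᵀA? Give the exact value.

373

Row 2 ↔ basis t, column 2 ↔ basis t, so (AᵀA)_{2,2} = Σᵢ (t)·(t) = (1)·(1) + (3)·(3) + (5)·(5) + (6)·(6) + (9)·(9) + (10)·(10) + (11)·(11) = 373.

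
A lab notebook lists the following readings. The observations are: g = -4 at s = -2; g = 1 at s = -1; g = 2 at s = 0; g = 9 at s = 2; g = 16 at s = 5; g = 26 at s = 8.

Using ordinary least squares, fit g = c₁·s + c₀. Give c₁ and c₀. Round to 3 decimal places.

The normal system XᵀX·[c₁, c₀]ᵀ = Xᵀg is [[98, 12]; [12, 6]]·[c₁, c₀]ᵀ = [313, 50]ᵀ.
Δ = 98·6 − 12² = 444.
c₁ = (313·6 − 12·50)/444 = 213/74; c₀ = (98·50 − 12·313)/444 = 286/111.

c₁ = 2.878, c₀ = 2.577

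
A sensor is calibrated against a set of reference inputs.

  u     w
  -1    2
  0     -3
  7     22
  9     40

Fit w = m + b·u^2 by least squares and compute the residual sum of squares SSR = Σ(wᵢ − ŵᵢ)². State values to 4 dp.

The normal equations are: 4·m + 131·b = 61;  131·m + 8963·b = 4320.
Δ = 4·8963 − 131² = 18691.
m = (61·8963 − 131·4320)/18691 = -19177/18691; b = (4·4320 − 131·61)/18691 = 9289/18691.
Residuals: 47270/18691, -36896/18691, -24782/18691, 14408/18691; SSR = 236344/18691.

SSR = 12.6448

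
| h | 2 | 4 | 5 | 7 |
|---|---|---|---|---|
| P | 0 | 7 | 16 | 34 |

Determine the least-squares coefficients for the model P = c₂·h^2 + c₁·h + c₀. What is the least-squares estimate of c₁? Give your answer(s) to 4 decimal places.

c₁ = -1.3654

With design matrix X, XᵀX = [[3298, 540, 94]; [540, 94, 18]; [94, 18, 4]] and XᵀP = [2178, 346, 57]ᵀ.
Row-reducing yields c₂ = 11/12, c₁ = -71/52, c₀ = -179/156.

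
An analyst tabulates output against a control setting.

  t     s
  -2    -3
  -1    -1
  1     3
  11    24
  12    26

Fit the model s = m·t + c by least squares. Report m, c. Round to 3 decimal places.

Setting ∂/∂m … = 0 gives: 271·m + 21·c = 586;  21·m + 5·c = 49.
(Σt·t = 271, Σt = 21, Σ1 = 5, Σt·s = 586, Σs = 49.)
Eliminating c: 5·(row 1) − 21·(row 2) gives 914·m = 5·586 − 21·49 = 1901, so m = 1901/914.
Then c = (49 − 21·(1901/914))/5 = 973/914.

m = 2.080, c = 1.065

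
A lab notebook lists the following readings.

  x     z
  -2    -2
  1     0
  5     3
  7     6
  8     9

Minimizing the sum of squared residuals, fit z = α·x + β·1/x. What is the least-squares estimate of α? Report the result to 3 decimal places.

α = 0.963

Setting ∂/∂α … = 0 gives: 143·α + 5·β = 133;  5·α + (103961/78400)·β = 1003/280.
(Σx·x = 143, Σx·1/x = 5, Σ1/x·1/x = 103961/78400, Σx·z = 133, Σ1/x·z = 1003/280.)
Determinant 143·(103961/78400) − 5² = 12906423/78400.
α = (133·(103961/78400) − 5·(1003/280))/(12906423/78400) = 4140871/4302141; β = (143·(1003/280) − 5·133)/(12906423/78400) = -3991960/4302141.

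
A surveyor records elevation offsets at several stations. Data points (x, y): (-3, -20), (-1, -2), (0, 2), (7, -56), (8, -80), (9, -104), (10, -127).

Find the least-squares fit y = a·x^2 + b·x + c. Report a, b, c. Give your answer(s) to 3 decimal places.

a = -1.545, b = 2.387, c = 1.585

Entries of AᵀA: Σx^2·x^2 = 23140, Σx^2·x = 2556, Σx^2 = 304, Σx·x = 304, Σx = 30, Σ1 = 7.
And Σx^2·y = -29170, Σx·y = -3176, Σy = -387.
Inverting the 3×3 Gram matrix, [a, b, c]ᵀ = [-116941/75684, 3543/1484, 8567/5406]ᵀ.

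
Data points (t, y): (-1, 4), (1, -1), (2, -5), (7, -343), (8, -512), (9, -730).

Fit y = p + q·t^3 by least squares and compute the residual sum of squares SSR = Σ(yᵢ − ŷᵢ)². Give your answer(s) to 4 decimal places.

SSR = 6.3654

Sums needed: Σ1 = 6, Σt^3 = 1592, Σt^3·t^3 = 911300.
Right-hand side: Σy = -1587, Σt^3·y = -912008.
Eliminating q: 911300·(row 1) − 1592·(row 2) gives 2933336·p = 911300·(-1587) − 1592·(-912008) = 5683636, so p = 202987/104762.
Then q = ((-912008) − 1592·(202987/104762))/911300 = -52599/52381.
Residuals: 110863/104762, -202551/104762, 114787/104762, -53439/104762, 20245/104762, 10095/104762; SSR = 95265/14966.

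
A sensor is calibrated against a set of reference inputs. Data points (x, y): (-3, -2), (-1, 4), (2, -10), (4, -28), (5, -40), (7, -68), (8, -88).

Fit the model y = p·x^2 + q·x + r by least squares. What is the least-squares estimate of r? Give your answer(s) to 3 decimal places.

Sums needed: Σx^2·x^2 = 7476, Σx^2·x = 1024, Σx^2 = 168, Σx·x = 168, Σx = 22, Σ1 = 7.
Moment sums: Σx^2·y = -10466, Σx·y = -1510, Σy = -232.
Normal equations: [[7476, 1024, 168]; [1024, 168, 22]; [168, 22, 7]]·[p, q, r]ᵀ = [-10466, -1510, -232]ᵀ.
Inverting the 3×3 Gram matrix, [p, q, r]ᵀ = [-84785/82642, -32483/11806, 5237/41321]ᵀ.

r = 0.127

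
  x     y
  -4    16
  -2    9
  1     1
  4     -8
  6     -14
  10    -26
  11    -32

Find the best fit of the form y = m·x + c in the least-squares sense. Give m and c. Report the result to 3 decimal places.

m = -3.082, c = 3.732

Normal-equation sums: Σx·x = 294, Σx = 26, Σ1 = 7.
For Mᵀy: Σx·y = -809, Σy = -54.
Normal equations: [[294, 26]; [26, 7]]·[m, c]ᵀ = [-809, -54]ᵀ.
Eliminating c: 7·(row 1) − 26·(row 2) gives 1382·m = 7·(-809) − 26·(-54) = -4259, so m = -4259/1382.
Then c = ((-54) − 26·(-4259/1382))/7 = 2579/691.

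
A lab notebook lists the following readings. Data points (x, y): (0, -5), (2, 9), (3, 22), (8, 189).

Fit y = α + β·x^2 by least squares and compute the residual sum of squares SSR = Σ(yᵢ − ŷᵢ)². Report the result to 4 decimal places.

Setting ∂/∂α … = 0 gives: 4·α + 77·β = 215;  77·α + 4193·β = 12330.
(Σ1 = 4, Σx^2 = 77, Σx^2·x^2 = 4193, Σy = 215, Σx^2·y = 12330.)
Eliminating β: 4193·(row 1) − 77·(row 2) gives 10843·α = 4193·215 − 77·12330 = -47915, so α = -6845/1549.
Then β = (12330 − 77·(-6845/1549))/4193 = 32765/10843.
Residuals: -900/1549, 14442/10843, -8424/10843, 282/10843; SSR = 29448/10843.

SSR = 2.7159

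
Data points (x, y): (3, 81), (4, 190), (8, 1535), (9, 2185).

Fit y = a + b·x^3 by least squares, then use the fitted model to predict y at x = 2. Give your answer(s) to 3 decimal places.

Setting ∂/∂a … = 0 gives: 4·a + 1332·b = 3991;  1332·a + 798410·b = 2393132.
Determinant 4·798410 − 1332² = 1419416.
a = (3991·798410 − 1332·2393132)/1419416 = -598757/709708; b = (4·2393132 − 1332·3991)/1419416 = 1064129/354854.
At x = 2: ŷ = (-598757/709708)·(1) + (1064129/354854)·(8) = 16427307/709708.

ŷ = 23.147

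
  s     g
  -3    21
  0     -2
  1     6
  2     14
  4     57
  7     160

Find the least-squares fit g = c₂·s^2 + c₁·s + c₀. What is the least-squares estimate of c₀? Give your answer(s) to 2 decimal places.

c₀ = -0.50

With design matrix M, MᵀM = [[2755, 389, 79]; [389, 79, 11]; [79, 11, 6]] and Mᵀg = [9003, 1319, 256]ᵀ.
Solving the 3×3 system (Gaussian elimination) gives c₂ = 185863/61908, c₁ = 122713/61908, c₀ = -5127/10318.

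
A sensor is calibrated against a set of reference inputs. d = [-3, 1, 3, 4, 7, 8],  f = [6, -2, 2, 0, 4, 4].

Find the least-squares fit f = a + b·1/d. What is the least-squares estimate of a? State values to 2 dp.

Setting ∂/∂a … = 0 gives: 6·a + (85/56)·b = 14;  (85/56)·a + (37277/28224)·b = -95/42.
(Σ1 = 6, Σ1/d = 85/56, Σ1/d·1/d = 37277/28224, Σf = 14, Σ1/d·f = -95/42.)
Δ = 6·(37277/28224) − (85/56)² = 52879/9408.
a = (14·(37277/28224) − (85/56)·(-95/42))/(52879/9408) = 618778/158637; b = (6·(-95/42) − (85/56)·14)/(52879/9408) = -327600/52879.

a = 3.90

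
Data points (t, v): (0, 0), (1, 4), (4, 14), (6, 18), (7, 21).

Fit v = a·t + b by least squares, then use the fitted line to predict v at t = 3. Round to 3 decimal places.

From the data, Σt·t = 102, Σt = 18, Σ1 = 5.
And Σt·v = 315, Σv = 57.
MᵀM·[a, b]ᵀ = Mᵀv becomes [[102, 18]; [18, 5]]·[a, b]ᵀ = [315, 57]ᵀ.
Determinant 102·5 − 18² = 186.
a = (315·5 − 18·57)/186 = 183/62; b = (102·57 − 18·315)/186 = 24/31.
At t = 3: v̂ = (183/62)·(3) + (24/31)·(1) = 597/62.

v̂ = 9.629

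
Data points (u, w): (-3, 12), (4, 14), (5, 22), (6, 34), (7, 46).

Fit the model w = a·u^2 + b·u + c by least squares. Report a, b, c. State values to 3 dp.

Sums needed: Σu^2·u^2 = 4659, Σu^2·u = 721, Σu^2 = 135, Σu·u = 135, Σu = 19, Σ1 = 5.
Moment sums: Σu^2·w = 4360, Σu·w = 656, Σw = 128.
Normal equations: [[4659, 721, 135]; [721, 135, 19]; [135, 19, 5]]·[a, b, c]ᵀ = [4360, 656, 128]ᵀ.
Inverting the 3×3 Gram matrix, [a, b, c]ᵀ = [26868/25519, -1544/1963, 4124/25519]ᵀ.

a = 1.053, b = -0.787, c = 0.162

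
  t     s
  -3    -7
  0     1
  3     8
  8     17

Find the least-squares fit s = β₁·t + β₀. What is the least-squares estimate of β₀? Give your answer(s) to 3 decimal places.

Setting ∂/∂β₁ … = 0 gives: 82·β₁ + 8·β₀ = 181;  8·β₁ + 4·β₀ = 19.
Δ = 82·4 − 8² = 264.
β₁ = (181·4 − 8·19)/264 = 13/6; β₀ = (82·19 − 8·181)/264 = 5/12.

β₀ = 0.417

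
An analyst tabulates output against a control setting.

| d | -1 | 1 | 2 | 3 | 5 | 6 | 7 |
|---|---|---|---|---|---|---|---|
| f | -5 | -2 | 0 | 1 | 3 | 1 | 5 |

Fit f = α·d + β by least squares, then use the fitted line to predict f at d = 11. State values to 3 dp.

f̂ = 8.566

Entries of AᵀA: Σd·d = 125, Σd = 23, Σ1 = 7.
For Aᵀf: Σd·f = 62, Σf = 3.
Determinant 125·7 − 23² = 346.
α = (62·7 − 23·3)/346 = 365/346; β = (125·3 − 23·62)/346 = -1051/346.
At d = 11: f̂ = (365/346)·(11) + (-1051/346)·(1) = 1482/173.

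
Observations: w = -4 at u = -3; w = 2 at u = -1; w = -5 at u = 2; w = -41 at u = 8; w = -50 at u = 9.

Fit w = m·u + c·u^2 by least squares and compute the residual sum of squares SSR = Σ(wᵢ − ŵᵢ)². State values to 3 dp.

Forming MᵀM = [[159, 1221]; [1221, 10755]] and Mᵀw = [-778, -6728]ᵀ gives MᵀM·[m, c]ᵀ = Mᵀw.
Δ = 159·10755 − 1221² = 219204.
m = ((-778)·10755 − 1221·(-6728))/219204 = -25417/36534; c = (159·(-6728) − 1221·(-778))/219204 = -19969/36534.
Residuals: -7111/6089, 11270/6089, -8660/6089, -2757/6089, 3257/6089; SSR = 44471/6089.

SSR = 7.303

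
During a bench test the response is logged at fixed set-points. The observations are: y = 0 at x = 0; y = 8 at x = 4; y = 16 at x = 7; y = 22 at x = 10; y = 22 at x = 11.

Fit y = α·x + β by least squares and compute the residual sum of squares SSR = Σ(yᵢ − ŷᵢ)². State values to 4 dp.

From the data, Σx·x = 286, Σx = 32, Σ1 = 5.
Moment sums: Σx·y = 606, Σy = 68.
So MᵀM·[α, β]ᵀ = Mᵀy: [[286, 32]; [32, 5]]·[α, β]ᵀ = [606, 68]ᵀ.
Eliminating β: 5·(row 1) − 32·(row 2) gives 406·α = 5·606 − 32·68 = 854, so α = 61/29.
Then β = (68 − 32·(61/29))/5 = 4/29.
Residuals: -4/29, -16/29, 33/29, 24/29, -37/29; SSR = 114/29.

SSR = 3.9310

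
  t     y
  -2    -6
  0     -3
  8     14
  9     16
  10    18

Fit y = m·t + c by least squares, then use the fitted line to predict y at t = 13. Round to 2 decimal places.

ŷ = 24.12

Compute the Gram sums: Σt·t = 249, Σt = 25, Σ1 = 5.
And Σt·y = 448, Σy = 39.
Δ = 249·5 − 25² = 620.
m = (448·5 − 25·39)/620 = 253/124; c = (249·39 − 25·448)/620 = -1489/620.
At t = 13: ŷ = (253/124)·(13) + (-1489/620)·(1) = 3739/155.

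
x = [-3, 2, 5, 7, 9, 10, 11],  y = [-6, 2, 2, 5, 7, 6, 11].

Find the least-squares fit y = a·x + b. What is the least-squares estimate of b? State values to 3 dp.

Compute the Gram sums: Σx·x = 389, Σx = 41, Σ1 = 7.
Moment sums: Σx·y = 311, Σy = 27.
Normal equations: [[389, 41]; [41, 7]]·[a, b]ᵀ = [311, 27]ᵀ.
det = 389·7 − 41² = 1042.
a = (311·7 − 41·27)/1042 = 535/521; b = (389·27 − 41·311)/1042 = -1124/521.

b = -2.157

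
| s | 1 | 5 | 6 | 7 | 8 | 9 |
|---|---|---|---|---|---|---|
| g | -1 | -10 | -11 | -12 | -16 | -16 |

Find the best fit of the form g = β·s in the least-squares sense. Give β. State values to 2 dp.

The normal system MᵀM·[β]ᵀ = Mᵀg is [[256]]·[β]ᵀ = [-473]ᵀ.
Hence β = -473 / 256 ≈ -1.84766.

β = -1.85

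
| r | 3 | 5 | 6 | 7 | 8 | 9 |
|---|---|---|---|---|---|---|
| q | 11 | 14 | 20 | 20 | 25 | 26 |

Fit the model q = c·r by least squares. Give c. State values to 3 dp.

c = 3.019

Sums needed: Σr·r = 264.
Right-hand side: Σr·q = 797.
MᵀM·[c]ᵀ = Mᵀq becomes [[264]]·[c]ᵀ = [797]ᵀ.
Hence c = 797 / 264 ≈ 3.01894.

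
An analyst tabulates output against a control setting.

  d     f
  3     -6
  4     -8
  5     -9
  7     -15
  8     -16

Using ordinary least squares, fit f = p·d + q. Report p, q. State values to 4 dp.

Entries of XᵀX: Σd·d = 163, Σd = 27, Σ1 = 5.
Moment sums: Σd·f = -328, Σf = -54.
Normal equations: [[163, 27]; [27, 5]]·[p, q]ᵀ = [-328, -54]ᵀ.
Δ = 163·5 − 27² = 86.
p = ((-328)·5 − 27·(-54))/86 = -91/43; q = (163·(-54) − 27·(-328))/86 = 27/43.

p = -2.1163, q = 0.6279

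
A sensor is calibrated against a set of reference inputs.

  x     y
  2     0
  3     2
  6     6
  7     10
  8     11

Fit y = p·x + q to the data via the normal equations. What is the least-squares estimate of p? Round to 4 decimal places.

p = 1.8358

Sums needed: Σx·x = 162, Σx = 26, Σ1 = 5.
Right-hand side: Σx·y = 200, Σy = 29.
Determinant 162·5 − 26² = 134.
p = (200·5 − 26·29)/134 = 123/67; q = (162·29 − 26·200)/134 = -251/67.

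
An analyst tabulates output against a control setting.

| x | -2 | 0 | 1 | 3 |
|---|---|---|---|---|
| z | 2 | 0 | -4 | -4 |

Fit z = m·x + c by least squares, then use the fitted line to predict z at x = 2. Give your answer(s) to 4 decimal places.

ẑ = -3.4615

The normal system AᵀA·[m, c]ᵀ = Aᵀz is [[14, 2]; [2, 4]]·[m, c]ᵀ = [-20, -6]ᵀ.
Δ = 14·4 − 2² = 52.
m = ((-20)·4 − 2·(-6))/52 = -17/13; c = (14·(-6) − 2·(-20))/52 = -11/13.
At x = 2: ẑ = (-17/13)·(2) + (-11/13)·(1) = -45/13.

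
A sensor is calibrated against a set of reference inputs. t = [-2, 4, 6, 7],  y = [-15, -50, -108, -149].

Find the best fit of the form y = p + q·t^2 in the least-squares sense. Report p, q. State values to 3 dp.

Compute the Gram sums: Σ1 = 4, Σt^2 = 105, Σt^2·t^2 = 3969.
Right-hand side: Σy = -322, Σt^2·y = -12049.
AᵀA·[p, q]ᵀ = Aᵀy becomes [[4, 105]; [105, 3969]]·[p, q]ᵀ = [-322, -12049]ᵀ.
Eliminating q: 3969·(row 1) − 105·(row 2) gives 4851·p = 3969·(-322) − 105·(-12049) = -12873, so p = -613/231.
Then q = ((-12049) − 105·(-613/231))/3969 = -14386/4851.

p = -2.654, q = -2.966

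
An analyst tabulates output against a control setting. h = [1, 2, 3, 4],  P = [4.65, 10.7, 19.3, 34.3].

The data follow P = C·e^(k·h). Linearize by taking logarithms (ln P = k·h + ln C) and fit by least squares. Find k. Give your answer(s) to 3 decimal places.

Taking logs, ln P = k·h + ln C, so regress ln P on h.
Over the data: Σh = 10.0000, Σ(h)² = 30.0000, Σln P = 10.4024, Σh·ln P = 29.2983.
Normal system: [[30.0000, 10.0000]; [10.0000, 4]]·[k, ln C]ᵀ = [29.2983, 10.4024]ᵀ.
Solving (det = 20.0000): k = 0.65847, ln C = 0.95442.

k = 0.658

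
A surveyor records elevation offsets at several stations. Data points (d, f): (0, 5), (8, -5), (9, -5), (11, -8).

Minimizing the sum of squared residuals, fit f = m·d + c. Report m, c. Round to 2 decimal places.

Sums needed: Σd·d = 266, Σd = 28, Σ1 = 4.
Moment sums: Σd·f = -173, Σf = -13.
Determinant 266·4 − 28² = 280.
m = ((-173)·4 − 28·(-13))/280 = -41/35; c = (266·(-13) − 28·(-173))/280 = 99/20.

m = -1.17, c = 4.95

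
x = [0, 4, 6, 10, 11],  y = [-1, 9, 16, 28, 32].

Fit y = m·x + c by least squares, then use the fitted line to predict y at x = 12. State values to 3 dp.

Setting ∂/∂m … = 0 gives: 273·m + 31·c = 764;  31·m + 5·c = 84.
(Σx·x = 273, Σx = 31, Σ1 = 5, Σx·y = 764, Σy = 84.)
Determinant 273·5 − 31² = 404.
m = (764·5 − 31·84)/404 = 304/101; c = (273·84 − 31·764)/404 = -188/101.
At x = 12: ŷ = (304/101)·(12) + (-188/101)·(1) = 3460/101.

ŷ = 34.257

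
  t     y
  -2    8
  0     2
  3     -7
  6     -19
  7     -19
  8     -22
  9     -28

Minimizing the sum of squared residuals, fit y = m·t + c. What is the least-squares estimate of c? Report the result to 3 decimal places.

The normal system MᵀM·[m, c]ᵀ = Mᵀy is [[243, 31]; [31, 7]]·[m, c]ᵀ = [-712, -85]ᵀ.
Eliminating c: 7·(row 1) − 31·(row 2) gives 740·m = 7·(-712) − 31·(-85) = -2349, so m = -2349/740.
Then c = ((-85) − 31·(-2349/740))/7 = 1417/740.

c = 1.915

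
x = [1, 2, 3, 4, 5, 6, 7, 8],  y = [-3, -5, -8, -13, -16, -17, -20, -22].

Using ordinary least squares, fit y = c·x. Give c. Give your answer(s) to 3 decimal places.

AᵀA·[c]ᵀ = Aᵀy reads: 204·c = -587.
(Σx·x = 204, Σx·y = -587.)
c = (-587)/204 = -2.87745.

c = -2.877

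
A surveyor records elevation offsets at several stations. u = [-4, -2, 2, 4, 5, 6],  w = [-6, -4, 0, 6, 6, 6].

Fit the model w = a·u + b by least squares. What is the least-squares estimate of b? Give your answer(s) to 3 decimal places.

Sums needed: Σu·u = 101, Σu = 11, Σ1 = 6.
Right-hand side: Σu·w = 122, Σw = 8.
Normal equations: [[101, 11]; [11, 6]]·[a, b]ᵀ = [122, 8]ᵀ.
det = 101·6 − 11² = 485.
a = (122·6 − 11·8)/485 = 644/485; b = (101·8 − 11·122)/485 = -534/485.

b = -1.101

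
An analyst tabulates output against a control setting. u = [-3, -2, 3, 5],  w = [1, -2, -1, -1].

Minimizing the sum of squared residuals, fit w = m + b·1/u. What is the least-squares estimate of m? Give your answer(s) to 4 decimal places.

The normal equations are: 4·m + (-3/10)·b = -3;  (-3/10)·m + (461/900)·b = 2/15.
Determinant 4·(461/900) − (-3/10)² = 1763/900.
m = ((-3)·(461/900) − (-3/10)·(2/15))/(1763/900) = -1347/1763; b = (4·(2/15) − (-3/10)·(-3))/(1763/900) = -330/1763.

m = -0.7640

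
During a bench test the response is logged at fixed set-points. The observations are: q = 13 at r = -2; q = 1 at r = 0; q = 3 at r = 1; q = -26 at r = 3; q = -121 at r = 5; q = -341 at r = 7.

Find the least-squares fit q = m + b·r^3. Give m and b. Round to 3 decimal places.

Setting ∂/∂m … = 0 gives: 6·m + 488·b = -471;  488·m + 134068·b = -132891.
det = 6·134068 − 488² = 566264.
m = ((-471)·134068 − 488·(-132891))/566264 = 426195/141566; b = (6·(-132891) − 488·(-471))/566264 = -283749/283132.

m = 3.011, b = -1.002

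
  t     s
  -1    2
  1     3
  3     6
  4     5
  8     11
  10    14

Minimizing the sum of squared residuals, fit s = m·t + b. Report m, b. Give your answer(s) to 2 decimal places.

Forming MᵀM = [[191, 25]; [25, 6]] and Mᵀs = [267, 41]ᵀ gives MᵀM·[m, b]ᵀ = Mᵀs.
Δ = 191·6 − 25² = 521.
m = (267·6 − 25·41)/521 = 577/521; b = (191·41 − 25·267)/521 = 1156/521.

m = 1.11, b = 2.22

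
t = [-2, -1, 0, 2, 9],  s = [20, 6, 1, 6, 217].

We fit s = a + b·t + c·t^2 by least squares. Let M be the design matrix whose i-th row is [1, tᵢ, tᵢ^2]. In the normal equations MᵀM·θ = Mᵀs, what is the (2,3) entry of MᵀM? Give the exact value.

728

Row 2 ↔ basis t, column 3 ↔ basis t^2, so (MᵀM)_{2,3} = Σᵢ (t)·(t^2) = (-2)·(4) + (-1)·(1) + (0)·(0) + (2)·(4) + (9)·(81) = 728.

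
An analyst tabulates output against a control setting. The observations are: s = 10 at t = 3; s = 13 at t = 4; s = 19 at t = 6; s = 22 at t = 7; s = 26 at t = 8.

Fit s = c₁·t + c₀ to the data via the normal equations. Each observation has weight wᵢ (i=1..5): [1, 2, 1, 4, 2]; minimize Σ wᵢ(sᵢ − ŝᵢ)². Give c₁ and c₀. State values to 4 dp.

From the data, Σwᵢ·t·t = 401, Σwᵢ·t = 61, Σwᵢ·1 = 10.
Right-hand side: Σwᵢ·t·s = 1280, Σwᵢ·s = 195.
det = 401·10 − 61² = 289.
c₁ = (1280·10 − 61·195)/289 = 905/289; c₀ = (401·195 − 61·1280)/289 = 115/289.

c₁ = 3.1315, c₀ = 0.3979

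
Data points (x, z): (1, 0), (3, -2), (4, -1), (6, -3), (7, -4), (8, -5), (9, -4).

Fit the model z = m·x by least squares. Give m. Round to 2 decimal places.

m = -0.52

Sums needed: Σx·x = 256.
And Σx·z = -132.
MᵀM·[m]ᵀ = Mᵀz becomes [[256]]·[m]ᵀ = [-132]ᵀ.
Hence m = -132 / 256 ≈ -0.515625.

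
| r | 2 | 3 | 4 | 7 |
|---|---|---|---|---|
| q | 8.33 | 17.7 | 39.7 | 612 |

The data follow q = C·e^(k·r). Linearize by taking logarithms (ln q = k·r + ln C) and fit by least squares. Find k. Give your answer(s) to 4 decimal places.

Let Y = ln q. Fitting Y = k·r + ln C by least squares:
XᵀX = [[78.0000, 16.0000]; [16.0000, 4]], rhs = [72.5030, 15.0915]ᵀ  (here Σr = 16.0000, Σ(r)² = 78.0000, Σln q = 15.0915, Σr·ln q = 72.5030).
Solving (det = 56.0000): k = 0.86692, ln C = 0.30519.

k = 0.8669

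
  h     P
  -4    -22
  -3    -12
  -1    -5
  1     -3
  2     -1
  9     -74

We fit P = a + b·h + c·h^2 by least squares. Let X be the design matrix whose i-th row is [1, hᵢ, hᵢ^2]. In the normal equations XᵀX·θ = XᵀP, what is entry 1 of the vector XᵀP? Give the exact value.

Entry 1 ↔ basis 1, so (XᵀP)_{1} = Σᵢ Pᵢ = (1)·(-22) + (1)·(-12) + (1)·(-5) + (1)·(-3) + (1)·(-1) + (1)·(-74) = -117.

-117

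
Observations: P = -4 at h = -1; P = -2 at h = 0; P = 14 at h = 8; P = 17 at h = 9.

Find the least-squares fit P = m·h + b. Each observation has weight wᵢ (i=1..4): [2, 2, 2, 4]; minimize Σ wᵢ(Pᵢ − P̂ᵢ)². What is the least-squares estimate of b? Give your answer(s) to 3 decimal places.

b = -1.992

Normal-equation sums: Σwᵢ·h·h = 454, Σwᵢ·h = 50, Σwᵢ·1 = 10.
For AᵀWP: Σwᵢ·h·P = 844, Σwᵢ·P = 84.
Eliminating b: 10·(row 1) − 50·(row 2) gives 2040·m = 10·844 − 50·84 = 4240, so m = 106/51.
Then b = (84 − 50·(106/51))/10 = -508/255.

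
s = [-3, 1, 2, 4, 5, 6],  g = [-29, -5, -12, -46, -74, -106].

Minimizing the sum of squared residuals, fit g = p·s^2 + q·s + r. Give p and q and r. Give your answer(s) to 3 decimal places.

p = -2.965, q = 0.390, r = -1.344

Sums needed: Σs^2·s^2 = 2275, Σs^2·s = 387, Σs^2 = 91, Σs·s = 91, Σs = 15, Σ1 = 6.
Moment sums: Σs^2·g = -6716, Σs·g = -1132, Σg = -272.
Row-reducing yields p = -9976/3365, q = 1312/3365, r = -4524/3365.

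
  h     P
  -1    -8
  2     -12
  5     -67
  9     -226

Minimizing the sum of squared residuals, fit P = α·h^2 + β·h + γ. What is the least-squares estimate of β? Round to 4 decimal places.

Entries of AᵀA: Σh^2·h^2 = 7203, Σh^2·h = 861, Σh^2 = 111, Σh·h = 111, Σh = 15, Σ1 = 4.
Moment sums: Σh^2·P = -20037, Σh·P = -2385, ΣP = -313.
Normal equations: [[7203, 861, 111]; [861, 111, 15]; [111, 15, 4]]·[α, β, γ]ᵀ = [-20037, -2385, -313]ᵀ.
Row-reducing yields α = -18395/6204, β = 12175/6204, γ = -313/94.

β = 1.9624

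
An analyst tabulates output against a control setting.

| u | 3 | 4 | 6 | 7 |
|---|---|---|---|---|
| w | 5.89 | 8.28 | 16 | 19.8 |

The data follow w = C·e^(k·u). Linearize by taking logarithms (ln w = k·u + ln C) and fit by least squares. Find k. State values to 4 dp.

k = 0.3084

Let Y = ln w. Fitting Y = k·u + ln C by least squares:
Σu = 20.0000, Σ(u)² = 110.0000, Σln w = 9.6454, Σu·ln w = 51.3104.
Equations: 110.0000·k + 20.0000·ln C = 51.3104;  20.0000·k + 4·ln C = 9.6454.
Solving (det = 40.0000): k = 0.30836, ln C = 0.86954.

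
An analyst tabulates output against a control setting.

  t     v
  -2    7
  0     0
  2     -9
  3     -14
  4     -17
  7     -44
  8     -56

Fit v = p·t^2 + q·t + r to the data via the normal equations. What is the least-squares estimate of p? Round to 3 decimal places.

XᵀX·[p, q, r]ᵀ = Xᵀv reads: 6866·p + 946·q + 146·r = -6146;  946·p + 146·q + 22·r = -898;  146·p + 22·q + 7·r = -133.
(Σt^2·t^2 = 6866, Σt^2·t = 946, Σt^2 = 146, Σt·t = 146, Σt = 22, Σ1 = 7, Σt^2·v = -6146, Σt·v = -898, Σv = -133.)
Inverting the 3×3 Gram matrix, [p, q, r]ᵀ = [-7389/16436, -55815/16436, 616/587]ᵀ.

p = -0.450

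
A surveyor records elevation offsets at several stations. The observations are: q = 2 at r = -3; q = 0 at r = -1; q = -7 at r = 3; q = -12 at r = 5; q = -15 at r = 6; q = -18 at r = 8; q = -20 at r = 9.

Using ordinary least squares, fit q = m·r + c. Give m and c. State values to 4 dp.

Entries of MᵀM: Σr·r = 225, Σr = 27, Σ1 = 7.
And Σr·q = -501, Σq = -70.
So MᵀM·[m, c]ᵀ = Mᵀq: [[225, 27]; [27, 7]]·[m, c]ᵀ = [-501, -70]ᵀ.
Δ = 225·7 − 27² = 846.
m = ((-501)·7 − 27·(-70))/846 = -539/282; c = (225·(-70) − 27·(-501))/846 = -247/94.

m = -1.9113, c = -2.6277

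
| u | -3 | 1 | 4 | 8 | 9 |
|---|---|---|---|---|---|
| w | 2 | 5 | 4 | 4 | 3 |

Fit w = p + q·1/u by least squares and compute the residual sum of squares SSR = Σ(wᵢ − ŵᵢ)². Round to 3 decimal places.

SSR = 0.854

Normal-equation sums: Σ1 = 5, Σ1/u = 83/72, Σ1/u·1/u = 6229/5184.
And Σw = 18, Σ1/u·w = 37/6.
So XᵀX·[p, q]ᵀ = Xᵀw: [[5, 83/72]; [83/72, 6229/5184]]·[p, q]ᵀ = [18, 37/6]ᵀ.
det = 5·(6229/5184) − (83/72)² = 379/81.
p = (18·(6229/5184) − (83/72)·(37/6))/(379/81) = 37635/12128; q = (5·(37/6) − (83/72)·18)/(379/81) = 3267/1516.
Residuals: -4667/12128, -3131/12128, 4343/12128, 3805/6064, -4155/12128; SSR = 5179/6064.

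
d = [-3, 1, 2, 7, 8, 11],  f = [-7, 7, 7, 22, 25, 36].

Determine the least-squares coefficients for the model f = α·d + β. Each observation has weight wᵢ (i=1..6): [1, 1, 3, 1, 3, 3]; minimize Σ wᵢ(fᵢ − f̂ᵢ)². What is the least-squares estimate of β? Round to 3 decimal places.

β = 1.614

Setting ∂/∂α … = 0 gives: 626·α + 68·β = 2012;  68·α + 12·β = 226.
det = 626·12 − 68² = 2888.
α = (2012·12 − 68·226)/2888 = 1097/361; β = (626·226 − 68·2012)/2888 = 1165/722.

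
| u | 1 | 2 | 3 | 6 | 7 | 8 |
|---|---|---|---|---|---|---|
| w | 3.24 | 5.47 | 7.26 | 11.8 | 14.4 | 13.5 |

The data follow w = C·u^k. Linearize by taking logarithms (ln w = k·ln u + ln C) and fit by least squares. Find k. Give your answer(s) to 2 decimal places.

k = 0.72

Taking logs, ln w = k·ln u + ln C, so regress ln w on ln u.
XᵀX = [[13.0084, 7.6089]; [7.6089, 6]], rhs = [18.3803, 12.5952]ᵀ  (here Σln u = 7.6089, Σ(ln u)² = 13.0084, Σln w = 12.5952, Σln u·ln w = 18.3803).
Solving (det = 20.1558): k = 0.71672, ln C = 1.19030.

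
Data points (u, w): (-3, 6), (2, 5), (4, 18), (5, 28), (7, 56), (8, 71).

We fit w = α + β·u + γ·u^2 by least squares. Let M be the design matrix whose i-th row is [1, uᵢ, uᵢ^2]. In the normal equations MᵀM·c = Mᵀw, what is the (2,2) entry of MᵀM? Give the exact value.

167

Row 2 ↔ basis u, column 2 ↔ basis u, so (MᵀM)_{2,2} = Σᵢ (u)·(u) = (-3)·(-3) + (2)·(2) + (4)·(4) + (5)·(5) + (7)·(7) + (8)·(8) = 167.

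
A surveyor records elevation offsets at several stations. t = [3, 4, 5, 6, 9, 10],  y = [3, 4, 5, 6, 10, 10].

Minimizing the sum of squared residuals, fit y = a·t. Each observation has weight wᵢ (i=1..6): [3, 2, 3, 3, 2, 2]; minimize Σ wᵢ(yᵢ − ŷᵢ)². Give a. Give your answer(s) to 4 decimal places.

Entries of AᵀWA: Σwᵢ·t·t = 604.
For AᵀWy: Σwᵢ·t·y = 622.
So AᵀWA·[a]ᵀ = AᵀWy: [[604]]·[a]ᵀ = [622]ᵀ.
Hence a = 622 / 604 ≈ 1.0298.

a = 1.0298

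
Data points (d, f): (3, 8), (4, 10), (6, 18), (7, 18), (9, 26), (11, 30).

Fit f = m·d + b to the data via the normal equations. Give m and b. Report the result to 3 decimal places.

m = 2.838, b = -0.588

Normal-equation sums: Σd·d = 312, Σd = 40, Σ1 = 6.
Moment sums: Σd·f = 862, Σf = 110.
Eliminating b: 6·(row 1) − 40·(row 2) gives 272·m = 6·862 − 40·110 = 772, so m = 193/68.
Then b = (110 − 40·(193/68))/6 = -10/17.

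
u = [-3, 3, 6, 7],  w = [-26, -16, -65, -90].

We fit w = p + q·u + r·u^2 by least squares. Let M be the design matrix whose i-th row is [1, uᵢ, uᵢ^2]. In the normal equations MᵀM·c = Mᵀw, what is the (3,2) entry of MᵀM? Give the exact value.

559

Row 3 ↔ basis u^2, column 2 ↔ basis u, so (MᵀM)_{3,2} = Σᵢ (u^2)·(u) = (9)·(-3) + (9)·(3) + (36)·(6) + (49)·(7) = 559.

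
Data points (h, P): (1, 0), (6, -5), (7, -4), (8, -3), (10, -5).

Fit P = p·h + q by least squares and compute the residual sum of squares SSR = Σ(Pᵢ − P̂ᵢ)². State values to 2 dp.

SSR = 5.29

From the data, Σh·h = 250, Σh = 32, Σ1 = 5.
For XᵀP: Σh·P = -132, ΣP = -17.
Normal equations: [[250, 32]; [32, 5]]·[p, q]ᵀ = [-132, -17]ᵀ.
det = 250·5 − 32² = 226.
p = ((-132)·5 − 32·(-17))/226 = -58/113; q = (250·(-17) − 32·(-132))/226 = -13/113.
Residuals: 71/113, -204/113, -33/113, 138/113, 28/113; SSR = 598/113.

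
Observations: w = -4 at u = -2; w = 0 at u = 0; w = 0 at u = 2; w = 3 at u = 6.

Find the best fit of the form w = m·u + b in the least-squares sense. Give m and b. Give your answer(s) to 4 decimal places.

AᵀA·[m, b]ᵀ = Aᵀw reads: 44·m + 6·b = 26;  6·m + 4·b = -1.
(Σu·u = 44, Σu = 6, Σ1 = 4, Σu·w = 26, Σw = -1.)
Δ = 44·4 − 6² = 140.
m = (26·4 − 6·(-1))/140 = 11/14; b = (44·(-1) − 6·26)/140 = -10/7.

m = 0.7857, b = -1.4286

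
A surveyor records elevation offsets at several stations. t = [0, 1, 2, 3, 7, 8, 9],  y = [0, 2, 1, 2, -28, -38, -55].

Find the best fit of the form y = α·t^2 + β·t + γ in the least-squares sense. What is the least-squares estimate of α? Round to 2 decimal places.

α = -1.07

Compute the Gram sums: Σt^2·t^2 = 13156, Σt^2·t = 1620, Σt^2 = 208, Σt·t = 208, Σt = 30, Σ1 = 7.
And Σt^2·y = -8235, Σt·y = -985, Σy = -116.
Normal equations: [[13156, 1620, 208]; [1620, 208, 30]; [208, 30, 7]]·[α, β, γ]ᵀ = [-8235, -985, -116]ᵀ.
Solving the 3×3 system (Gaussian elimination) gives α = -21767/20328, β = 24935/6776, γ = -5333/10164.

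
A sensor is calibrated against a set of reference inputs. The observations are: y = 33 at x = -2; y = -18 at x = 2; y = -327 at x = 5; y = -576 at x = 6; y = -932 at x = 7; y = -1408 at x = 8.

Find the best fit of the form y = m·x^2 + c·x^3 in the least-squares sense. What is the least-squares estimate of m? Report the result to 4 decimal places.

MᵀM·[m, c]ᵀ = Mᵀy reads: 8450·m + 60476·c = -164631;  60476·m + 442202·c = -1206271.
(Σx^2·x^2 = 8450, Σx^2·x^3 = 60476, Σx^3·x^3 = 442202, Σx^2·y = -164631, Σx^3·y = -1206271.)
Eliminating c: 442202·(row 1) − 60476·(row 2) gives 79260324·m = 442202·(-164631) − 60476·(-1206271) = 150287534, so m = 75143767/39630162.
Then c = ((-1206271) − 60476·(75143767/39630162))/442202 = -9106369/3048474.

m = 1.8961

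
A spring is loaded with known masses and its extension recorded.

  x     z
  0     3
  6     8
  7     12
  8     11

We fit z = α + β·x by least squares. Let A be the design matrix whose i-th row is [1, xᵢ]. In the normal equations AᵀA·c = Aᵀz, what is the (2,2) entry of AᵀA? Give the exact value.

Row 2 ↔ basis x, column 2 ↔ basis x, so (AᵀA)_{2,2} = Σᵢ (x)·(x) = (0)·(0) + (6)·(6) + (7)·(7) + (8)·(8) = 149.

149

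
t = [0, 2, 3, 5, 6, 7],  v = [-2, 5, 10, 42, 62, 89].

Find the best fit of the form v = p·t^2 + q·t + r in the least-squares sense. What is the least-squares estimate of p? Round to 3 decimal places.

The normal system AᵀA·[p, q, r]ᵀ = Aᵀv is [[4419, 719, 123]; [719, 123, 23]; [123, 23, 6]]·[p, q, r]ᵀ = [7753, 1245, 206]ᵀ.
Solving the 3×3 system (Gaussian elimination) gives p = 70/33, q = -2, r = -49/33.

p = 2.121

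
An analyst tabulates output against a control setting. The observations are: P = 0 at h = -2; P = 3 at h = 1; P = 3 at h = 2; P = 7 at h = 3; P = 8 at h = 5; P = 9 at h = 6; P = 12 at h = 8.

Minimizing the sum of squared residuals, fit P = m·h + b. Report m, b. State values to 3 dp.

m = 1.216, b = 2.004

With design matrix X, XᵀX = [[143, 23]; [23, 7]] and XᵀP = [220, 42]ᵀ.
det = 143·7 − 23² = 472.
m = (220·7 − 23·42)/472 = 287/236; b = (143·42 − 23·220)/472 = 473/236.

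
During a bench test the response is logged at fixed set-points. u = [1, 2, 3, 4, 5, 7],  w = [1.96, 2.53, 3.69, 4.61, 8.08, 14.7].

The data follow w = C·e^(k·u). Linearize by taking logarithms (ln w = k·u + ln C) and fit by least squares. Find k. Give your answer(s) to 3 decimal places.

k = 0.345

Taking logs, ln w = k·u + ln C, so regress ln w on u.
XᵀX = [[104.0000, 22.0000]; [22.0000, 6]], rhs = [41.8211, 9.2123]ᵀ  (here Σu = 22.0000, Σ(u)² = 104.0000, Σln w = 9.2123, Σu·ln w = 41.8211).
Solving (det = 140.0000): k = 0.34469, ln C = 0.27151.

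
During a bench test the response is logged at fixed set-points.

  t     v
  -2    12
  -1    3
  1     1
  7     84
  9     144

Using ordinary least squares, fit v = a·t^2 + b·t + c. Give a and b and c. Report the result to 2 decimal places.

a = 1.97, b = -1.76, c = 0.17

With design matrix M, MᵀM = [[8980, 1064, 136]; [1064, 136, 14]; [136, 14, 5]] and Mᵀv = [15832, 1858, 244]ᵀ.
Row-reducing yields a = 3905/1983, b = -6989/3966, c = 113/661.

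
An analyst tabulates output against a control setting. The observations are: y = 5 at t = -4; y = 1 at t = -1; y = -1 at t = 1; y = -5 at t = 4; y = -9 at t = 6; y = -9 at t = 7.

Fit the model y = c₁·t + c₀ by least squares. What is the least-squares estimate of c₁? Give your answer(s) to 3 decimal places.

The normal system MᵀM·[c₁, c₀]ᵀ = Mᵀy is [[119, 13]; [13, 6]]·[c₁, c₀]ᵀ = [-159, -18]ᵀ.
Δ = 119·6 − 13² = 545.
c₁ = ((-159)·6 − 13·(-18))/545 = -144/109; c₀ = (119·(-18) − 13·(-159))/545 = -15/109.

c₁ = -1.321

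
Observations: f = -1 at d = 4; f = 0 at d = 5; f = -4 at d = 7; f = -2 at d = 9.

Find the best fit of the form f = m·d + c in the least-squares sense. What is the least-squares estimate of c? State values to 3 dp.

Setting ∂/∂m … = 0 gives: 171·m + 25·c = -50;  25·m + 4·c = -7.
Determinant 171·4 − 25² = 59.
m = ((-50)·4 − 25·(-7))/59 = -25/59; c = (171·(-7) − 25·(-50))/59 = 53/59.

c = 0.898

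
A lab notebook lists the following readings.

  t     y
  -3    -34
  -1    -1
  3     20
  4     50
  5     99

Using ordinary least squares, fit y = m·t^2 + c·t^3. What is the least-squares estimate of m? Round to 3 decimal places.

m = -0.812

From the data, Σt^2·t^2 = 1044, Σt^2·t^3 = 4148, Σt^3·t^3 = 21180.
Right-hand side: Σt^2·y = 3148, Σt^3·y = 17034.
Eliminating c: 21180·(row 1) − 4148·(row 2) gives 4906016·m = 21180·3148 − 4148·17034 = -3982392, so m = -497799/613252.
Then c = (17034 − 4148·(-497799/613252))/21180 = 590699/613252.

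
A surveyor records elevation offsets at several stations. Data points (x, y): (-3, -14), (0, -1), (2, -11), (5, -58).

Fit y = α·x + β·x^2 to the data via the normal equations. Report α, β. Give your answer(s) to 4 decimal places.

α = -1.4333, β = -2.0333

Normal-equation sums: Σx·x = 38, Σx·x^2 = 106, Σx^2·x^2 = 722.
Moment sums: Σx·y = -270, Σx^2·y = -1620.
Eliminating β: 722·(row 1) − 106·(row 2) gives 16200·α = 722·(-270) − 106·(-1620) = -23220, so α = -43/30.
Then β = ((-1620) − 106·(-43/30))/722 = -61/30.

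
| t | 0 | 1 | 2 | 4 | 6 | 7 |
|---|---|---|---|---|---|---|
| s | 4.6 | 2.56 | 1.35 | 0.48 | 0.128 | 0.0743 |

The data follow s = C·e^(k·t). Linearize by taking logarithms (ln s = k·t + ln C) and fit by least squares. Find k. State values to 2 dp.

k = -0.59

Taking logs, ln s = k·t + ln C, so regress ln s on t.
XᵀX = [[106.0000, 20.0000]; [20.0000, 6]], rhs = [-31.9275, -2.6232]ᵀ  (here Σt = 20.0000, Σ(t)² = 106.0000, Σln s = -2.6232, Σt·ln s = -31.9275).
Solving (det = 236.0000): k = -0.58941, ln C = 1.52752.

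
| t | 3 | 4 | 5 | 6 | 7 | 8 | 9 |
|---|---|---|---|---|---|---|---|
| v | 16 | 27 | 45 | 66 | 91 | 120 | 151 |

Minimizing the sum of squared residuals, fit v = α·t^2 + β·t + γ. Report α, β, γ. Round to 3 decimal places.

α = 1.940, β = -0.536, γ = -0.690

Entries of MᵀM: Σt^2·t^2 = 15316, Σt^2·t = 2016, Σt^2 = 280, Σt·t = 280, Σt = 42, Σ1 = 7.
And Σt^2·v = 28447, Σt·v = 3733, Σv = 516.
Normal equations: [[15316, 2016, 280]; [2016, 280, 42]; [280, 42, 7]]·[α, β, γ]ᵀ = [28447, 3733, 516]ᵀ.
Row-reducing yields α = 163/84, β = -15/28, γ = -29/42.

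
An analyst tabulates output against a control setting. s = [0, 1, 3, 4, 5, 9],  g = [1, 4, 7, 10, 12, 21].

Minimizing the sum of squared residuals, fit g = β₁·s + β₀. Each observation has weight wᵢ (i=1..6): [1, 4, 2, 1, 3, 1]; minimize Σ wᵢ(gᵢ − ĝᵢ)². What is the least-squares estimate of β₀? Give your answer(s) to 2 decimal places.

From the data, Σwᵢ·s·s = 194, Σwᵢ·s = 38, Σwᵢ·1 = 12.
For MᵀWg: Σwᵢ·s·g = 467, Σwᵢ·g = 98.
Normal equations: [[194, 38]; [38, 12]]·[β₁, β₀]ᵀ = [467, 98]ᵀ.
Determinant 194·12 − 38² = 884.
β₁ = (467·12 − 38·98)/884 = 470/221; β₀ = (194·98 − 38·467)/884 = 633/442.

β₀ = 1.43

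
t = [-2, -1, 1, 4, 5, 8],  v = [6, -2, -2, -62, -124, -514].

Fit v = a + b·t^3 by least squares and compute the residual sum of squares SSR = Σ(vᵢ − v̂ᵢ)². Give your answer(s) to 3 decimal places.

Normal-equation sums: Σ1 = 6, Σt^3 = 693, Σt^3·t^3 = 281931.
Right-hand side: Σv = -698, Σt^3·v = -282684.
det = 6·281931 − 693² = 1211337.
a = ((-698)·281931 − 693·(-282684))/1211337 = -295942/403779; b = (6·(-282684) − 693·(-698))/1211337 = -134710/134593.
Residuals: -514424/403779, -915746/403779, -107486/403779, 1125964/403779, 743596/403779, -331904/403779; SSR = 7542904/403779.

SSR = 18.681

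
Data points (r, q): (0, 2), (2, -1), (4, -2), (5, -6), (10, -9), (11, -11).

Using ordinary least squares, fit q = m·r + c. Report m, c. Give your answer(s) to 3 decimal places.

m = -1.122, c = 1.486

From the data, Σr·r = 266, Σr = 32, Σ1 = 6.
And Σr·q = -251, Σq = -27.
Normal equations: [[266, 32]; [32, 6]]·[m, c]ᵀ = [-251, -27]ᵀ.
Δ = 266·6 − 32² = 572.
m = ((-251)·6 − 32·(-27))/572 = -321/286; c = (266·(-27) − 32·(-251))/572 = 425/286.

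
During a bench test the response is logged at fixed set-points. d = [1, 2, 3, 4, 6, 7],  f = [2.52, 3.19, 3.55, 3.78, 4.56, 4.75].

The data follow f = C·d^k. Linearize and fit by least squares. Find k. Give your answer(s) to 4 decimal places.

Let Y = ln f. Fitting Y = k·ln d + ln C by least squares:
Σln d = 6.9157, Σ(ln d)² = 10.6062, Σln f = 7.7564, Σln d·ln f = 9.7900.
Equations: 10.6062·k + 6.9157·ln C = 9.7900;  6.9157·k + 6·ln C = 7.7564.
Δ = 10.6062·6 − (6.9157)² = 15.8099; k = (9.7900·6 − 6.9157·7.7564)/15.8099 = 0.32251, ln C = (10.6062·7.7564 − 6.9157·9.7900)/15.8099 = 0.92100.

k = 0.3225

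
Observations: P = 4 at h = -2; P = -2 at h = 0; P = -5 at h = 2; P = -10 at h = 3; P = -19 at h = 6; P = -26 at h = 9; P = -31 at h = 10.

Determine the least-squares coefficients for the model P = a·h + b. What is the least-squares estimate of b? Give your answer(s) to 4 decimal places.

b = -1.2389

Forming XᵀX = [[234, 28]; [28, 7]] and XᵀP = [-706, -89]ᵀ gives XᵀX·[a, b]ᵀ = XᵀP.
det = 234·7 − 28² = 854.
a = ((-706)·7 − 28·(-89))/854 = -175/61; b = (234·(-89) − 28·(-706))/854 = -529/427.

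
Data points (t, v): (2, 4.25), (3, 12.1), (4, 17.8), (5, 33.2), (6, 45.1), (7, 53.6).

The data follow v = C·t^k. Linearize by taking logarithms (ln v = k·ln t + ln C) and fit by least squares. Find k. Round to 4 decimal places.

With ln vᵢ as the transformed response and ln tᵢ as the regressor:
AᵀA = [[13.1965, 8.5252]; [8.5252, 6]], rhs = [27.9429, 18.1123]ᵀ  (here Σln t = 8.5252, Σ(ln t)² = 13.1965, Σln v = 18.1123, Σln t·ln v = 27.9429).
Solving (det = 6.5005): k = 2.03785, ln C = 0.12321.

k = 2.0379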